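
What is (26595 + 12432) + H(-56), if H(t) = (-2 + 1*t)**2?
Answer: 42391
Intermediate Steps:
H(t) = (-2 + t)**2
(26595 + 12432) + H(-56) = (26595 + 12432) + (-2 - 56)**2 = 39027 + (-58)**2 = 39027 + 3364 = 42391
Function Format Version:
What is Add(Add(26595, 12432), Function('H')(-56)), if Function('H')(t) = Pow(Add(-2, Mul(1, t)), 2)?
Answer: 42391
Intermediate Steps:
Function('H')(t) = Pow(Add(-2, t), 2)
Add(Add(26595, 12432), Function('H')(-56)) = Add(Add(26595, 12432), Pow(Add(-2, -56), 2)) = Add(39027, Pow(-58, 2)) = Add(39027, 3364) = 42391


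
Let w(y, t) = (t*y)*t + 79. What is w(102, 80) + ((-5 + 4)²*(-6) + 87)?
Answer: 652960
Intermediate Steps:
w(y, t) = 79 + y*t² (w(y, t) = y*t² + 79 = 79 + y*t²)
w(102, 80) + ((-5 + 4)²*(-6) + 87) = (79 + 102*80²) + ((-5 + 4)²*(-6) + 87) = (79 + 102*6400) + ((-1)²*(-6) + 87) = (79 + 652800) + (1*(-6) + 87) = 652879 + (-6 + 87) = 652879 + 81 = 652960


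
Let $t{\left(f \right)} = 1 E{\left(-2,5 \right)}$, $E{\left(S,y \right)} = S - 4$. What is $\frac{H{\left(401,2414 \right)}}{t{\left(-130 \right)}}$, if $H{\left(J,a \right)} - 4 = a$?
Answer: $-403$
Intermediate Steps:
$E{\left(S,y \right)} = -4 + S$
$H{\left(J,a \right)} = 4 + a$
$t{\left(f \right)} = -6$ ($t{\left(f \right)} = 1 \left(-4 - 2\right) = 1 \left(-6\right) = -6$)
$\frac{H{\left(401,2414 \right)}}{t{\left(-130 \right)}} = \frac{4 + 2414}{-6} = 2418 \left(- \frac{1}{6}\right) = -403$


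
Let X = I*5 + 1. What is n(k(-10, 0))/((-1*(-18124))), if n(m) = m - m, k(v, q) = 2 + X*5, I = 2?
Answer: 0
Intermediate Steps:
X = 11 (X = 2*5 + 1 = 10 + 1 = 11)
k(v, q) = 57 (k(v, q) = 2 + 11*5 = 2 + 55 = 57)
n(m) = 0
n(k(-10, 0))/((-1*(-18124))) = 0/((-1*(-18124))) = 0/18124 = 0*(1/18124) = 0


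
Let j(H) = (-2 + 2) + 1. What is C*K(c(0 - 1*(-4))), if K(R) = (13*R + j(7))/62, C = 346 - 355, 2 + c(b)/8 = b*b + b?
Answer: -16857/62 ≈ -271.89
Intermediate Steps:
j(H) = 1 (j(H) = 0 + 1 = 1)
c(b) = -16 + 8*b + 8*b**2 (c(b) = -16 + 8*(b*b + b) = -16 + 8*(b**2 + b) = -16 + 8*(b + b**2) = -16 + (8*b + 8*b**2) = -16 + 8*b + 8*b**2)
C = -9
K(R) = 1/62 + 13*R/62 (K(R) = (13*R + 1)/62 = (1 + 13*R)*(1/62) = 1/62 + 13*R/62)
C*K(c(0 - 1*(-4))) = -9*(1/62 + 13*(-16 + 8*(0 - 1*(-4)) + 8*(0 - 1*(-4))**2)/62) = -9*(1/62 + 13*(-16 + 8*(0 + 4) + 8*(0 + 4)**2)/62) = -9*(1/62 + 13*(-16 + 8*4 + 8*4**2)/62) = -9*(1/62 + 13*(-16 + 32 + 8*16)/62) = -9*(1/62 + 13*(-16 + 32 + 128)/62) = -9*(1/62 + (13/62)*144) = -9*(1/62 + 936/31) = -9*1873/62 = -16857/62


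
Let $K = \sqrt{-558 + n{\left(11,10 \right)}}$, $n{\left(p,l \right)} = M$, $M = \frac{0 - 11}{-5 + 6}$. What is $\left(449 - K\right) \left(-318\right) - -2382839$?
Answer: $2240057 + 318 i \sqrt{569} \approx 2.2401 \cdot 10^{6} + 7585.5 i$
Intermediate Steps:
$M = -11$ ($M = - \frac{11}{1} = \left(-11\right) 1 = -11$)
$n{\left(p,l \right)} = -11$
$K = i \sqrt{569}$ ($K = \sqrt{-558 - 11} = \sqrt{-569} = i \sqrt{569} \approx 23.854 i$)
$\left(449 - K\right) \left(-318\right) - -2382839 = \left(449 - i \sqrt{569}\right) \left(-318\right) - -2382839 = \left(449 - i \sqrt{569}\right) \left(-318\right) + 2382839 = \left(-142782 + 318 i \sqrt{569}\right) + 2382839 = 2240057 + 318 i \sqrt{569}$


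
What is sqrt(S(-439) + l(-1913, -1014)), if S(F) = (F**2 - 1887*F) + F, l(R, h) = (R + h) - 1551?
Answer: 13*sqrt(6013) ≈ 1008.1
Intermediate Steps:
l(R, h) = -1551 + R + h
S(F) = F**2 - 1886*F
sqrt(S(-439) + l(-1913, -1014)) = sqrt(-439*(-1886 - 439) + (-1551 - 1913 - 1014)) = sqrt(-439*(-2325) - 4478) = sqrt(1020675 - 4478) = sqrt(1016197) = 13*sqrt(6013)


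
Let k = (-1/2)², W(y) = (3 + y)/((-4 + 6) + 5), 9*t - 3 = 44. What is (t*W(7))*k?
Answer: 235/126 ≈ 1.8651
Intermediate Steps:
t = 47/9 (t = ⅓ + (⅑)*44 = ⅓ + 44/9 = 47/9 ≈ 5.2222)
W(y) = 3/7 + y/7 (W(y) = (3 + y)/(2 + 5) = (3 + y)/7 = (3 + y)*(⅐) = 3/7 + y/7)
k = ¼ (k = (-1*½)² = (-½)² = ¼ ≈ 0.25000)
(t*W(7))*k = (47*(3/7 + (⅐)*7)/9)*(¼) = (47*(3/7 + 1)/9)*(¼) = ((47/9)*(10/7))*(¼) = (470/63)*(¼) = 235/126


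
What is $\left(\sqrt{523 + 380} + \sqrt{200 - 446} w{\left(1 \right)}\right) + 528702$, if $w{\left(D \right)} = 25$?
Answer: $528702 + \sqrt{903} + 25 i \sqrt{246} \approx 5.2873 \cdot 10^{5} + 392.11 i$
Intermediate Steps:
$\left(\sqrt{523 + 380} + \sqrt{200 - 446} w{\left(1 \right)}\right) + 528702 = \left(\sqrt{523 + 380} + \sqrt{200 - 446} \cdot 25\right) + 528702 = \left(\sqrt{903} + \sqrt{-246} \cdot 25\right) + 528702 = \left(\sqrt{903} + i \sqrt{246} \cdot 25\right) + 528702 = \left(\sqrt{903} + 25 i \sqrt{246}\right) + 528702 = 528702 + \sqrt{903} + 25 i \sqrt{246}$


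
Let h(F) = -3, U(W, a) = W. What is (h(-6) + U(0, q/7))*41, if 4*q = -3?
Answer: -123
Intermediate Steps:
q = -¾ (q = (¼)*(-3) = -¾ ≈ -0.75000)
(h(-6) + U(0, q/7))*41 = (-3 + 0)*41 = -3*41 = -123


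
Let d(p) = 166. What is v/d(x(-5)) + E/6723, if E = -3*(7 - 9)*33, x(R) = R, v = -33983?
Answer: -305803/1494 ≈ -204.69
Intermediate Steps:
E = 198 (E = -3*(-2)*33 = 6*33 = 198)
v/d(x(-5)) + E/6723 = -33983/166 + 198/6723 = -33983*1/166 + 198*(1/6723) = -33983/166 + 22/747 = -305803/1494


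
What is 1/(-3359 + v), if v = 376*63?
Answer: 1/20329 ≈ 4.9191e-5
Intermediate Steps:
v = 23688
1/(-3359 + v) = 1/(-3359 + 23688) = 1/20329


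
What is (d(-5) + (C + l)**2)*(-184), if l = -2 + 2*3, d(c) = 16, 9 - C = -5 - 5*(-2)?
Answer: -14720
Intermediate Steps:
C = 4 (C = 9 - (-5 - 5*(-2)) = 9 - (-5 + 10) = 9 - 1*5 = 9 - 5 = 4)
l = 4 (l = -2 + 6 = 4)
(d(-5) + (C + l)**2)*(-184) = (16 + (4 + 4)**2)*(-184) = (16 + 8**2)*(-184) = (16 + 64)*(-184) = 80*(-184) = -14720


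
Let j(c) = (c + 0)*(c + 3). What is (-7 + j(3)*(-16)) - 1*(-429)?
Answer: 134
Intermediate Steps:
j(c) = c*(3 + c)
(-7 + j(3)*(-16)) - 1*(-429) = (-7 + (3*(3 + 3))*(-16)) - 1*(-429) = (-7 + (3*6)*(-16)) + 429 = (-7 + 18*(-16)) + 429 = (-7 - 288) + 429 = -295 + 429 = 134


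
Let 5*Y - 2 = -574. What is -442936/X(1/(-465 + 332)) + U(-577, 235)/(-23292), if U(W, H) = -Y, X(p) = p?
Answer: 1715178857977/29115 ≈ 5.8910e+7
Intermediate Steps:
Y = -572/5 (Y = ⅖ + (⅕)*(-574) = ⅖ - 574/5 = -572/5 ≈ -114.40)
U(W, H) = 572/5 (U(W, H) = -1*(-572/5) = 572/5)
-442936/X(1/(-465 + 332)) + U(-577, 235)/(-23292) = -442936/(1/(-465 + 332)) + (572/5)/(-23292) = -442936/(1/(-133)) + (572/5)*(-1/23292) = -442936/(-1/133) - 143/29115 = -442936*(-133) - 143/29115 = 58910488 - 143/29115 = 1715178857977/29115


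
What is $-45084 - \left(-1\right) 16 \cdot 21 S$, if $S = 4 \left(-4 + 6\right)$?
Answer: $-42396$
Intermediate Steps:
$S = 8$ ($S = 4 \cdot 2 = 8$)
$-45084 - \left(-1\right) 16 \cdot 21 S = -45084 - \left(-1\right) 16 \cdot 21 \cdot 8 = -45084 - \left(-16\right) 21 \cdot 8 = -45084 - \left(-336\right) 8 = -45084 - -2688 = -45084 + 2688 = -42396$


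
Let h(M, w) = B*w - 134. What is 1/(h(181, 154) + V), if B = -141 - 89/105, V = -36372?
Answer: -15/875258 ≈ -1.7138e-5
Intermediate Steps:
B = -14894/105 (B = -141 - 89*1/105 = -141 - 89/105 = -14894/105 ≈ -141.85)
h(M, w) = -134 - 14894*w/105 (h(M, w) = -14894*w/105 - 134 = -134 - 14894*w/105)
1/(h(181, 154) + V) = 1/((-134 - 14894/105*154) - 36372) = 1/((-134 - 327668/15) - 36372) = 1/(-329678/15 - 36372) = 1/(-875258/15) = -15/875258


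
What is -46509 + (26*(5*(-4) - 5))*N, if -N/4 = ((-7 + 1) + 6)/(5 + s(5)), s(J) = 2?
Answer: -46509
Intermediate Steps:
N = 0 (N = -4*((-7 + 1) + 6)/(5 + 2) = -4*(-6 + 6)/7 = -0/7 = -4*0 = 0)
-46509 + (26*(5*(-4) - 5))*N = -46509 + (26*(5*(-4) - 5))*0 = -46509 + (26*(-20 - 5))*0 = -46509 + (26*(-25))*0 = -46509 - 650*0 = -46509 + 0 = -46509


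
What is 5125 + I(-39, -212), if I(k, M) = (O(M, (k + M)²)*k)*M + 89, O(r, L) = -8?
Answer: -60930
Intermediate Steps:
I(k, M) = 89 - 8*M*k (I(k, M) = (-8*k)*M + 89 = -8*M*k + 89 = 89 - 8*M*k)
5125 + I(-39, -212) = 5125 + (89 - 8*(-212)*(-39)) = 5125 + (89 - 66144) = 5125 - 66055 = -60930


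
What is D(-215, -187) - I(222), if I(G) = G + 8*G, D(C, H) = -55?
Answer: -2053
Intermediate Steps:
I(G) = 9*G
D(-215, -187) - I(222) = -55 - 9*222 = -55 - 1*1998 = -55 - 1998 = -2053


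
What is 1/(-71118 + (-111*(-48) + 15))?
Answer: -1/65775 ≈ -1.5203e-5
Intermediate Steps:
1/(-71118 + (-111*(-48) + 15)) = 1/(-71118 + (5328 + 15)) = 1/(-71118 + 5343) = 1/(-65775) = -1/65775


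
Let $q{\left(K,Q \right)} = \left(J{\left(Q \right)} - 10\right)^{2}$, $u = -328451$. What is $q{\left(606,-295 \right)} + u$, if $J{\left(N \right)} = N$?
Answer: $-235426$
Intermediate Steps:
$q{\left(K,Q \right)} = \left(-10 + Q\right)^{2}$ ($q{\left(K,Q \right)} = \left(Q - 10\right)^{2} = \left(-10 + Q\right)^{2}$)
$q{\left(606,-295 \right)} + u = \left(-10 - 295\right)^{2} - 328451 = \left(-305\right)^{2} - 328451 = 93025 - 328451 = -235426$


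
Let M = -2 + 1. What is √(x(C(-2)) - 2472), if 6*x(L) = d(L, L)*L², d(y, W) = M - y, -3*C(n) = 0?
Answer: 2*I*√618 ≈ 49.719*I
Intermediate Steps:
M = -1
C(n) = 0 (C(n) = -⅓*0 = 0)
d(y, W) = -1 - y
x(L) = L²*(-1 - L)/6 (x(L) = ((-1 - L)*L²)/6 = (L²*(-1 - L))/6 = L²*(-1 - L)/6)
√(x(C(-2)) - 2472) = √((⅙)*0²*(-1 - 1*0) - 2472) = √((⅙)*0*(-1 + 0) - 2472) = √((⅙)*0*(-1) - 2472) = √(0 - 2472) = √(-2472) = 2*I*√618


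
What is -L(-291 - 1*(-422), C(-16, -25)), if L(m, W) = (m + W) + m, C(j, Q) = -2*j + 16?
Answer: -310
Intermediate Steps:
C(j, Q) = 16 - 2*j
L(m, W) = W + 2*m (L(m, W) = (W + m) + m = W + 2*m)
-L(-291 - 1*(-422), C(-16, -25)) = -((16 - 2*(-16)) + 2*(-291 - 1*(-422))) = -((16 + 32) + 2*(-291 + 422)) = -(48 + 2*131) = -(48 + 262) = -1*310 = -310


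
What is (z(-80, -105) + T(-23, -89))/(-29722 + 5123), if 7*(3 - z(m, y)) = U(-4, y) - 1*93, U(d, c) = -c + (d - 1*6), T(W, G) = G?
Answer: 604/172193 ≈ 0.0035077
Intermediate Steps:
U(d, c) = -6 + d - c (U(d, c) = -c + (d - 6) = -c + (-6 + d) = -6 + d - c)
z(m, y) = 124/7 + y/7 (z(m, y) = 3 - ((-6 - 4 - y) - 1*93)/7 = 3 - ((-10 - y) - 93)/7 = 3 - (-103 - y)/7 = 3 + (103/7 + y/7) = 124/7 + y/7)
(z(-80, -105) + T(-23, -89))/(-29722 + 5123) = ((124/7 + (1/7)*(-105)) - 89)/(-29722 + 5123) = ((124/7 - 15) - 89)/(-24599) = (19/7 - 89)*(-1/24599) = -604/7*(-1/24599) = 604/172193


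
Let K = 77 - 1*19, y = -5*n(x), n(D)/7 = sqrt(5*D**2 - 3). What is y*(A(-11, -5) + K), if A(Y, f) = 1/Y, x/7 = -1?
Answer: -22295*sqrt(2) ≈ -31530.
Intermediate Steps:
x = -7 (x = 7*(-1) = -7)
n(D) = 7*sqrt(-3 + 5*D**2) (n(D) = 7*sqrt(5*D**2 - 3) = 7*sqrt(-3 + 5*D**2))
y = -385*sqrt(2) (y = -35*sqrt(-3 + 5*(-7)**2) = -35*sqrt(-3 + 5*49) = -35*sqrt(-3 + 245) = -35*sqrt(242) = -35*11*sqrt(2) = -385*sqrt(2) ≈ -544.47)
K = 58 (K = 77 - 19 = 58)
y*(A(-11, -5) + K) = (-385*sqrt(2))*(1/(-11) + 58) = (-385*sqrt(2))*(-1/11 + 58) = -385*sqrt(2)*(637/11) = -22295*sqrt(2)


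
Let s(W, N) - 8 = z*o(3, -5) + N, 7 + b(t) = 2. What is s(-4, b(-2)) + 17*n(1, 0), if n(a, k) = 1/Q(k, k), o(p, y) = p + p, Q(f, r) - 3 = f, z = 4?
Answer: 98/3 ≈ 32.667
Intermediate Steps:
b(t) = -5 (b(t) = -7 + 2 = -5)
Q(f, r) = 3 + f
o(p, y) = 2*p
n(a, k) = 1/(3 + k)
s(W, N) = 32 + N (s(W, N) = 8 + (4*(2*3) + N) = 8 + (4*6 + N) = 8 + (24 + N) = 32 + N)
s(-4, b(-2)) + 17*n(1, 0) = (32 - 5) + 17/(3 + 0) = 27 + 17/3 = 98/3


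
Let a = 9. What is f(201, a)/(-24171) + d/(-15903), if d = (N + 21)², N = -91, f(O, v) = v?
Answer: -39527009/128130471 ≈ -0.30849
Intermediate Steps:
d = 4900 (d = (-91 + 21)² = (-70)² = 4900)
f(201, a)/(-24171) + d/(-15903) = 9/(-24171) + 4900/(-15903) = 9*(-1/24171) + 4900*(-1/15903) = -3/8057 - 4900/15903 = -39527009/128130471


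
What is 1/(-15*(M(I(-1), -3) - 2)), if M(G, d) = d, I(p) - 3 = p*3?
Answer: 1/75 ≈ 0.013333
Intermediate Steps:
I(p) = 3 + 3*p (I(p) = 3 + p*3 = 3 + 3*p)
1/(-15*(M(I(-1), -3) - 2)) = 1/(-15*(-3 - 2)) = 1/(-15*(-5)) = 1/75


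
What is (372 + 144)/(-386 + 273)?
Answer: -516/113 ≈ -4.5664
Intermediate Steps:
(372 + 144)/(-386 + 273) = 516/(-113) = 516*(-1/113) = -516/113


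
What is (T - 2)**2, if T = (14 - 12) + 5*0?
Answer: 0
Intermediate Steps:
T = 2 (T = 2 + 0 = 2)
(T - 2)**2 = (2 - 2)**2 = 0**2 = 0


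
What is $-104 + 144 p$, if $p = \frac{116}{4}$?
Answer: $4072$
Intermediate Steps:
$p = 29$ ($p = 116 \cdot \frac{1}{4} = 29$)
$-104 + 144 p = -104 + 144 \cdot 29 = -104 + 4176 = 4072$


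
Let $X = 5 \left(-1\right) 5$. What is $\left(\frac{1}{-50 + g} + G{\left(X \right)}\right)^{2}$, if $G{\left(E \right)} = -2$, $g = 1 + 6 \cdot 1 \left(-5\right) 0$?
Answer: $\frac{9801}{2401} \approx 4.082$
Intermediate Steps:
$X = -25$ ($X = \left(-5\right) 5 = -25$)
$g = 1$ ($g = 1 + 6 \left(\left(-5\right) 0\right) = 1 + 6 \cdot 0 = 1 + 0 = 1$)
$\left(\frac{1}{-50 + g} + G{\left(X \right)}\right)^{2} = \left(\frac{1}{-50 + 1} - 2\right)^{2} = \left(\frac{1}{-49} - 2\right)^{2} = \left(- \frac{1}{49} - 2\right)^{2} = \left(- \frac{99}{49}\right)^{2} = \frac{9801}{2401}$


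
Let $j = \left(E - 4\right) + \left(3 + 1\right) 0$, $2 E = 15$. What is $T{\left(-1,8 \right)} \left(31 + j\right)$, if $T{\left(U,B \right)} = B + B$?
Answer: $552$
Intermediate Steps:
$T{\left(U,B \right)} = 2 B$
$E = \frac{15}{2}$ ($E = \frac{1}{2} \cdot 15 = \frac{15}{2} \approx 7.5$)
$j = \frac{7}{2}$ ($j = \left(\frac{15}{2} - 4\right) + \left(3 + 1\right) 0 = \frac{7}{2} + 4 \cdot 0 = \frac{7}{2} + 0 = \frac{7}{2} \approx 3.5$)
$T{\left(-1,8 \right)} \left(31 + j\right) = 2 \cdot 8 \left(31 + \frac{7}{2}\right) = 16 \cdot \frac{69}{2} = 552$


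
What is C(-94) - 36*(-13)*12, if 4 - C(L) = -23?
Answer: 5643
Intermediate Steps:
C(L) = 27 (C(L) = 4 - 1*(-23) = 4 + 23 = 27)
C(-94) - 36*(-13)*12 = 27 - 36*(-13)*12 = 27 - (-468)*12 = 27 - 1*(-5616) = 27 + 5616 = 5643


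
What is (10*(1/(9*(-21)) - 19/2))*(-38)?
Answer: 682670/189 ≈ 3612.0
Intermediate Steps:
(10*(1/(9*(-21)) - 19/2))*(-38) = (10*((⅑)*(-1/21) - 19*½))*(-38) = (10*(-1/189 - 19/2))*(-38) = (10*(-3593/378))*(-38) = -17965/189*(-38) = 682670/189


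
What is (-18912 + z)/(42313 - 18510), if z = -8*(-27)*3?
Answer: -18264/23803 ≈ -0.76730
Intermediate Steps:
z = 648 (z = 216*3 = 648)
(-18912 + z)/(42313 - 18510) = (-18912 + 648)/(42313 - 18510) = -18264/23803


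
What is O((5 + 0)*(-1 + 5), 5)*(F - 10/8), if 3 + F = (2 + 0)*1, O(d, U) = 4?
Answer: -9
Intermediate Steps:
F = -1 (F = -3 + (2 + 0)*1 = -3 + 2*1 = -3 + 2 = -1)
O((5 + 0)*(-1 + 5), 5)*(F - 10/8) = 4*(-1 - 10/8) = 4*(-1 - 10*⅛) = 4*(-1 - 5/4) = 4*(-9/4) = -9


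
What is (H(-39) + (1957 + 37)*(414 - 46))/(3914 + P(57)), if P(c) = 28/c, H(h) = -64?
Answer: 20911248/111563 ≈ 187.44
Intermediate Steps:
(H(-39) + (1957 + 37)*(414 - 46))/(3914 + P(57)) = (-64 + (1957 + 37)*(414 - 46))/(3914 + 28/57) = (-64 + 1994*368)/(3914 + 28*(1/57)) = (-64 + 733792)/(3914 + 28/57) = 733728/(223126/57) = 733728*(57/223126) = 20911248/111563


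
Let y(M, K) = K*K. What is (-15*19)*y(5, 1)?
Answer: -285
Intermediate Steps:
y(M, K) = K²
(-15*19)*y(5, 1) = -15*19*1² = -285*1 = -285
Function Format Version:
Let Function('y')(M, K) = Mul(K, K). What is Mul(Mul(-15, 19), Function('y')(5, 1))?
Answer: -285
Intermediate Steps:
Function('y')(M, K) = Pow(K, 2)
Mul(Mul(-15, 19), Function('y')(5, 1)) = Mul(Mul(-15, 19), Pow(1, 2)) = Mul(-285, 1) = -285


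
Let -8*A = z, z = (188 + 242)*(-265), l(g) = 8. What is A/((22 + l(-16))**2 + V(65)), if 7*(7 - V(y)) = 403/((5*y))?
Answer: 9970625/634776 ≈ 15.707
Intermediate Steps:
V(y) = 7 - 403/(35*y) (V(y) = 7 - 403/(7*(5*y)) = 7 - 403*1/(5*y)/7 = 7 - 403/(35*y))
z = -113950 (z = 430*(-265) = -113950)
A = 56975/4 (A = -1/8*(-113950) = 56975/4 ≈ 14244.)
A/((22 + l(-16))**2 + V(65)) = 56975/(4*((22 + 8)**2 + (7 - 403/35/65))) = 56975/(4*(30**2 + (7 - 403/35*1/65))) = 56975/(4*(900 + (7 - 31/175))) = 56975/(4*(900 + 1194/175)) = 56975/(4*(158694/175)) = (56975/4)*(175/158694) = 9970625/634776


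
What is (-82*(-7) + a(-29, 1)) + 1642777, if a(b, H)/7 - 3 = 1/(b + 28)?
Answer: 1643365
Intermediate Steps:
a(b, H) = 21 + 7/(28 + b) (a(b, H) = 21 + 7/(b + 28) = 21 + 7/(28 + b))
(-82*(-7) + a(-29, 1)) + 1642777 = (-82*(-7) + 7*(85 + 3*(-29))/(28 - 29)) + 1642777 = (574 + 7*(85 - 87)/(-1)) + 1642777 = (574 + 7*(-1)*(-2)) + 1642777 = (574 + 14) + 1642777 = 588 + 1642777 = 1643365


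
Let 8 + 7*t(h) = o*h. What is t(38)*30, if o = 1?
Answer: 900/7 ≈ 128.57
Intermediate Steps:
t(h) = -8/7 + h/7 (t(h) = -8/7 + (1*h)/7 = -8/7 + h/7)
t(38)*30 = (-8/7 + (⅐)*38)*30 = (-8/7 + 38/7)*30 = (30/7)*30 = 900/7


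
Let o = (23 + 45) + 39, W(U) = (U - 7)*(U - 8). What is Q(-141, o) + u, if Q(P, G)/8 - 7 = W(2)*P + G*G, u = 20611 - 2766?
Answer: 75653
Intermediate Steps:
u = 17845
W(U) = (-8 + U)*(-7 + U) (W(U) = (-7 + U)*(-8 + U) = (-8 + U)*(-7 + U))
o = 107 (o = 68 + 39 = 107)
Q(P, G) = 56 + 8*G² + 240*P (Q(P, G) = 56 + 8*((56 + 2² - 15*2)*P + G*G) = 56 + 8*((56 + 4 - 30)*P + G²) = 56 + 8*(30*P + G²) = 56 + 8*(G² + 30*P) = 56 + (8*G² + 240*P) = 56 + 8*G² + 240*P)
Q(-141, o) + u = (56 + 8*107² + 240*(-141)) + 17845 = (56 + 8*11449 - 33840) + 17845 = (56 + 91592 - 33840) + 17845 = 57808 + 17845 = 75653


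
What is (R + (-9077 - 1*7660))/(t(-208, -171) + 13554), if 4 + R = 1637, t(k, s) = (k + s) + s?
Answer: -3776/3251 ≈ -1.1615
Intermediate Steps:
t(k, s) = k + 2*s
R = 1633 (R = -4 + 1637 = 1633)
(R + (-9077 - 1*7660))/(t(-208, -171) + 13554) = (1633 + (-9077 - 1*7660))/((-208 + 2*(-171)) + 13554) = (1633 + (-9077 - 7660))/((-208 - 342) + 13554) = (1633 - 16737)/(-550 + 13554) = -15104/13004 = -15104*1/13004 = -3776/3251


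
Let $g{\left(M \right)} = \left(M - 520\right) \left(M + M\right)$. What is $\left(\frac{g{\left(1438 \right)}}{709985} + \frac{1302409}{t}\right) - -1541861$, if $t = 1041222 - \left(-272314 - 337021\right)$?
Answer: $\frac{1806867029766298786}{1171870711645} \approx 1.5419 \cdot 10^{6}$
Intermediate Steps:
$g{\left(M \right)} = 2 M \left(-520 + M\right)$ ($g{\left(M \right)} = \left(-520 + M\right) 2 M = 2 M \left(-520 + M\right)$)
$t = 1650557$ ($t = 1041222 - \left(-272314 - 337021\right) = 1041222 - -609335 = 1041222 + 609335 = 1650557$)
$\left(\frac{g{\left(1438 \right)}}{709985} + \frac{1302409}{t}\right) - -1541861 = \left(\frac{2 \cdot 1438 \left(-520 + 1438\right)}{709985} + \frac{1302409}{1650557}\right) - -1541861 = \left(2 \cdot 1438 \cdot 918 \cdot \frac{1}{709985} + 1302409 \cdot \frac{1}{1650557}\right) + 1541861 = \left(2640168 \cdot \frac{1}{709985} + \frac{1302409}{1650557}\right) + 1541861 = \left(\frac{2640168}{709985} + \frac{1302409}{1650557}\right) + 1541861 = \frac{5282438627441}{1171870711645} + 1541861 = \frac{1806867029766298786}{1171870711645}$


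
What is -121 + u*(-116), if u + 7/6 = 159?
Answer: -55289/3 ≈ -18430.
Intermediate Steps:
u = 947/6 (u = -7/6 + 159 = 947/6 ≈ 157.83)
-121 + u*(-116) = -121 + (947/6)*(-116) = -121 - 54926/3 = -55289/3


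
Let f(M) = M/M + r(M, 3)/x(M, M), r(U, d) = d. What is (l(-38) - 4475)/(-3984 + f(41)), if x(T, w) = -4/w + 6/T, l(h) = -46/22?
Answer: 98496/86273 ≈ 1.1417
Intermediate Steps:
l(h) = -23/11 (l(h) = -46*1/22 = -23/11)
f(M) = 1 + 3*M/2 (f(M) = M/M + 3/(-4/M + 6/M) = 1 + 3/((2/M)) = 1 + 3*(M/2) = 1 + 3*M/2)
(l(-38) - 4475)/(-3984 + f(41)) = (-23/11 - 4475)/(-3984 + (1 + (3/2)*41)) = -49248/(11*(-3984 + (1 + 123/2))) = -49248/(11*(-3984 + 125/2)) = -49248/(11*(-7843/2)) = -49248/11*(-2/7843) = 98496/86273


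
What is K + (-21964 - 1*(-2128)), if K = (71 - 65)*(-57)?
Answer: -20178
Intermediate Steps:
K = -342 (K = 6*(-57) = -342)
K + (-21964 - 1*(-2128)) = -342 + (-21964 - 1*(-2128)) = -342 + (-21964 + 2128) = -342 - 19836 = -20178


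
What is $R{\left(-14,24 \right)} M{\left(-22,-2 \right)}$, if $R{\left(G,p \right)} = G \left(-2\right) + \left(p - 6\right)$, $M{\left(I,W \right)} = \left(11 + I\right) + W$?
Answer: $-598$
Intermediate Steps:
$M{\left(I,W \right)} = 11 + I + W$
$R{\left(G,p \right)} = -6 + p - 2 G$ ($R{\left(G,p \right)} = - 2 G + \left(p - 6\right) = - 2 G + \left(-6 + p\right) = -6 + p - 2 G$)
$R{\left(-14,24 \right)} M{\left(-22,-2 \right)} = \left(-6 + 24 - -28\right) \left(11 - 22 - 2\right) = \left(-6 + 24 + 28\right) \left(-13\right) = 46 \left(-13\right) = -598$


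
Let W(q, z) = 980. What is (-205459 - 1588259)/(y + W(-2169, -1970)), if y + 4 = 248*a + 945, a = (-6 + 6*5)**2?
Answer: -1793718/144769 ≈ -12.390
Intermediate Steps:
a = 576 (a = (-6 + 30)**2 = 24**2 = 576)
y = 143789 (y = -4 + (248*576 + 945) = -4 + (142848 + 945) = -4 + 143793 = 143789)
(-205459 - 1588259)/(y + W(-2169, -1970)) = (-205459 - 1588259)/(143789 + 980) = -1793718/144769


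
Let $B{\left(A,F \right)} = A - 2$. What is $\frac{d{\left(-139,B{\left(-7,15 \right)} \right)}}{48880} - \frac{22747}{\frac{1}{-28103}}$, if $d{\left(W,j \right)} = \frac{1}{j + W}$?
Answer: $\frac{4624552601339839}{7234240} \approx 6.3926 \cdot 10^{8}$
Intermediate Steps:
$B{\left(A,F \right)} = -2 + A$
$d{\left(W,j \right)} = \frac{1}{W + j}$
$\frac{d{\left(-139,B{\left(-7,15 \right)} \right)}}{48880} - \frac{22747}{\frac{1}{-28103}} = \frac{1}{\left(-139 - 9\right) 48880} - \frac{22747}{\frac{1}{-28103}} = \frac{1}{-139 - 9} \cdot \frac{1}{48880} - \frac{22747}{- \frac{1}{28103}} = \frac{1}{-148} \cdot \frac{1}{48880} - -639258941 = \left(- \frac{1}{148}\right) \frac{1}{48880} + 639258941 = - \frac{1}{7234240} + 639258941 = \frac{4624552601339839}{7234240}$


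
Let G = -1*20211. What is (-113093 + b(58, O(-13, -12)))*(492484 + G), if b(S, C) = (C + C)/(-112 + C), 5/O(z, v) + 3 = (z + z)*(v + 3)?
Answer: -1381576402374993/25867 ≈ -5.3411e+10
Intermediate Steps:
O(z, v) = 5/(-3 + 2*z*(3 + v)) (O(z, v) = 5/(-3 + (z + z)*(v + 3)) = 5/(-3 + (2*z)*(3 + v)) = 5/(-3 + 2*z*(3 + v)))
b(S, C) = 2*C/(-112 + C) (b(S, C) = (2*C)/(-112 + C) = 2*C/(-112 + C))
G = -20211
(-113093 + b(58, O(-13, -12)))*(492484 + G) = (-113093 + 2*(5/(-3 + 6*(-13) + 2*(-12)*(-13)))/(-112 + 5/(-3 + 6*(-13) + 2*(-12)*(-13))))*(492484 - 20211) = (-113093 + 2*(5/(-3 - 78 + 312))/(-112 + 5/(-3 - 78 + 312)))*472273 = (-113093 + 2*(5/231)/(-112 + 5/231))*472273 = (-113093 + 2*(5/231)/(-25867/231))*472273 = (-113093 + 2*(5/231)*(-231/25867))*472273 = (-113093 - 10/25867)*472273 = -2925376641/25867*472273 = -1381576402374993/25867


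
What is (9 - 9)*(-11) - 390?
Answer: -390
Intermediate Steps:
(9 - 9)*(-11) - 390 = 0*(-11) - 390 = 0 - 390 = -390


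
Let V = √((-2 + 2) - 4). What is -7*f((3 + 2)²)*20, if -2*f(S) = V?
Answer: 140*I ≈ 140.0*I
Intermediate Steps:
V = 2*I (V = √(0 - 4) = √(-4) = 2*I ≈ 2.0*I)
f(S) = -I
-7*f((3 + 2)²)*20 = -(-7)*I*20 = (7*I)*20 = 140*I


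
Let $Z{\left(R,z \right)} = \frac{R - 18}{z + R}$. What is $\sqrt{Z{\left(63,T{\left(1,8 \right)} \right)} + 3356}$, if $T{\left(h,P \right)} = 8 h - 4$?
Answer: $\frac{\sqrt{15068099}}{67} \approx 57.937$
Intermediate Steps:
$T{\left(h,P \right)} = -4 + 8 h$
$Z{\left(R,z \right)} = \frac{-18 + R}{R + z}$
$\sqrt{Z{\left(63,T{\left(1,8 \right)} \right)} + 3356} = \sqrt{\frac{-18 + 63}{63 + \left(-4 + 8 \cdot 1\right)} + 3356} = \sqrt{\frac{1}{63 + \left(-4 + 8\right)} 45 + 3356} = \sqrt{\frac{1}{63 + 4} \cdot 45 + 3356} = \sqrt{\frac{1}{67} \cdot 45 + 3356} = \sqrt{\frac{45}{67} + 3356} = \sqrt{\frac{224897}{67}} = \frac{\sqrt{15068099}}{67}$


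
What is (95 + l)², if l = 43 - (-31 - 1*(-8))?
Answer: 25921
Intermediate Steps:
l = 66 (l = 43 - (-31 + 8) = 43 - 1*(-23) = 43 + 23 = 66)
(95 + l)² = (95 + 66)² = 161² = 25921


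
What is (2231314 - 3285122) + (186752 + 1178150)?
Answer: 311094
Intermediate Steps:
(2231314 - 3285122) + (186752 + 1178150) = -1053808 + 1364902 = 311094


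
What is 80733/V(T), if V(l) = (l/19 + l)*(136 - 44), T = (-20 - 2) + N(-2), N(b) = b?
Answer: -511309/14720 ≈ -34.736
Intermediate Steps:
T = -24 (T = (-20 - 2) - 2 = -22 - 2 = -24)
V(l) = 1840*l/19 (V(l) = (l*(1/19) + l)*92 = (l/19 + l)*92 = (20*l/19)*92 = 1840*l/19)
80733/V(T) = 80733/(((1840/19)*(-24))) = 80733/(-44160/19) = 80733*(-19/44160) = -511309/14720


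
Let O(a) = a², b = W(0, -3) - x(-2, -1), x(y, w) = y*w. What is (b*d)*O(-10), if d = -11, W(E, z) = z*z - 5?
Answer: -2200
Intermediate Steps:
x(y, w) = w*y
W(E, z) = -5 + z² (W(E, z) = z² - 5 = -5 + z²)
b = 2 (b = (-5 + (-3)²) - (-1)*(-2) = (-5 + 9) - 1*2 = 4 - 2 = 2)
(b*d)*O(-10) = (2*(-11))*(-10)² = -22*100 = -2200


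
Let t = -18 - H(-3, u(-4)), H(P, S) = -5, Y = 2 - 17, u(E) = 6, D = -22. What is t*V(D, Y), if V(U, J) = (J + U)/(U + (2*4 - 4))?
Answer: -481/18 ≈ -26.722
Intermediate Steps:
Y = -15
V(U, J) = (J + U)/(4 + U) (V(U, J) = (J + U)/(U + (8 - 4)) = (J + U)/(U + 4) = (J + U)/(4 + U))
t = -13 (t = -18 - 1*(-5) = -18 + 5 = -13)
t*V(D, Y) = -13*(-15 - 22)/(4 - 22) = -13*(-37)/(-18) = -(-13)*(-37)/18 = -13*37/18 = -481/18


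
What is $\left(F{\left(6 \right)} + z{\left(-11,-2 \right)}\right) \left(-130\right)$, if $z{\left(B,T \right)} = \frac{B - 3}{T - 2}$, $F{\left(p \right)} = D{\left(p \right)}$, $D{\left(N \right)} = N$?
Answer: $-1235$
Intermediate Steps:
$F{\left(p \right)} = p$
$z{\left(B,T \right)} = \frac{-3 + B}{-2 + T}$
$\left(F{\left(6 \right)} + z{\left(-11,-2 \right)}\right) \left(-130\right) = \left(6 + \frac{-3 - 11}{-2 - 2}\right) \left(-130\right) = \left(6 + \frac{1}{-4} \left(-14\right)\right) \left(-130\right) = \left(6 - - \frac{7}{2}\right) \left(-130\right) = \left(6 + \frac{7}{2}\right) \left(-130\right) = \frac{19}{2} \left(-130\right) = -1235$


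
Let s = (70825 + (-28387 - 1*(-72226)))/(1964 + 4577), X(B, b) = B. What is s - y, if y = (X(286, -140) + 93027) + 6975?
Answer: -655869144/6541 ≈ -1.0027e+5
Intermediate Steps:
s = 114664/6541 (s = (70825 + (-28387 + 72226))/6541 = (70825 + 43839)*(1/6541) = 114664*(1/6541) = 114664/6541 ≈ 17.530)
y = 100288 (y = (286 + 93027) + 6975 = 93313 + 6975 = 100288)
s - y = 114664/6541 - 1*100288 = 114664/6541 - 100288 = -655869144/6541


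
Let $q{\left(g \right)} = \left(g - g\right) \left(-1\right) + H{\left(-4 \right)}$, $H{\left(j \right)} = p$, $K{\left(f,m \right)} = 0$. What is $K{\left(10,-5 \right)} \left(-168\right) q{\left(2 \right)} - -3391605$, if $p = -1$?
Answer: $3391605$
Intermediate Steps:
$H{\left(j \right)} = -1$
$q{\left(g \right)} = -1$ ($q{\left(g \right)} = \left(g - g\right) \left(-1\right) - 1 = 0 \left(-1\right) - 1 = 0 - 1 = -1$)
$K{\left(10,-5 \right)} \left(-168\right) q{\left(2 \right)} - -3391605 = 0 \left(-168\right) \left(-1\right) - -3391605 = 0 \left(-1\right) + 3391605 = 0 + 3391605 = 3391605$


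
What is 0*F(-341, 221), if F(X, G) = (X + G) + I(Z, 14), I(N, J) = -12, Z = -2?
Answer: 0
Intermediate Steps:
F(X, G) = -12 + G + X (F(X, G) = (X + G) - 12 = (G + X) - 12 = -12 + G + X)
0*F(-341, 221) = 0*(-12 + 221 - 341) = 0*(-132) = 0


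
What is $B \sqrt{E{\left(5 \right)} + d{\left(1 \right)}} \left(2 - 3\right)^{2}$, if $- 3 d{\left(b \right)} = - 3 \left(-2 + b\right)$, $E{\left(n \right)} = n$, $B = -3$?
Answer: $-6$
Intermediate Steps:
$d{\left(b \right)} = -2 + b$ ($d{\left(b \right)} = - \frac{\left(-3\right) \left(-2 + b\right)}{3} = - \frac{6 - 3 b}{3} = -2 + b$)
$B \sqrt{E{\left(5 \right)} + d{\left(1 \right)}} \left(2 - 3\right)^{2} = - 3 \sqrt{5 + \left(-2 + 1\right)} \left(2 - 3\right)^{2} = - 3 \sqrt{5 - 1} \left(-1\right)^{2} = - 3 \sqrt{4} \cdot 1 = \left(-3\right) 2 \cdot 1 = \left(-6\right) 1 = -6$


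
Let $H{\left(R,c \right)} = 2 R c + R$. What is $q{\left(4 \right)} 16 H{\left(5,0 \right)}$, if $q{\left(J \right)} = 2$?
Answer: $160$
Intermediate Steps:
$H{\left(R,c \right)} = R + 2 R c$ ($H{\left(R,c \right)} = 2 R c + R = R + 2 R c$)
$q{\left(4 \right)} 16 H{\left(5,0 \right)} = 2 \cdot 16 \cdot 5 \left(1 + 2 \cdot 0\right) = 32 \cdot 5 \left(1 + 0\right) = 32 \cdot 5 \cdot 1 = 32 \cdot 5 = 160$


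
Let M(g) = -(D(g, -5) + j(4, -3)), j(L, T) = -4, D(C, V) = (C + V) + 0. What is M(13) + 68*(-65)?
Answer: -4424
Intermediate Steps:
D(C, V) = C + V
M(g) = 9 - g (M(g) = -((g - 5) - 4) = -((-5 + g) - 4) = -(-9 + g) = 9 - g)
M(13) + 68*(-65) = (9 - 1*13) + 68*(-65) = (9 - 13) - 4420 = -4 - 4420 = -4424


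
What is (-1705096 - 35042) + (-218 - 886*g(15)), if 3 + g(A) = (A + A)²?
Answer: -2535098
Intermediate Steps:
g(A) = -3 + 4*A² (g(A) = -3 + (A + A)² = -3 + (2*A)² = -3 + 4*A²)
(-1705096 - 35042) + (-218 - 886*g(15)) = (-1705096 - 35042) + (-218 - 886*(-3 + 4*15²)) = -1740138 + (-218 - 886*(-3 + 4*225)) = -1740138 + (-218 - 886*(-3 + 900)) = -1740138 + (-218 - 886*897) = -1740138 + (-218 - 794742) = -1740138 - 794960 = -2535098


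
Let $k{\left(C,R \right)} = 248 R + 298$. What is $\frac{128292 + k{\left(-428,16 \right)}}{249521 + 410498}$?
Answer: $\frac{132558}{660019} \approx 0.20084$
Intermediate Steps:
$k{\left(C,R \right)} = 298 + 248 R$
$\frac{128292 + k{\left(-428,16 \right)}}{249521 + 410498} = \frac{128292 + \left(298 + 248 \cdot 16\right)}{249521 + 410498} = \frac{128292 + \left(298 + 3968\right)}{660019} = \left(128292 + 4266\right) \frac{1}{660019} = 132558 \cdot \frac{1}{660019} = \frac{132558}{660019}$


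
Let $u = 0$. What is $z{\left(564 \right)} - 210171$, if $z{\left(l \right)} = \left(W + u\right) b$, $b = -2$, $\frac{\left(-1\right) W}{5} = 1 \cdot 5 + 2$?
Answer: $-210101$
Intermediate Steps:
$W = -35$ ($W = - 5 \left(1 \cdot 5 + 2\right) = - 5 \left(5 + 2\right) = \left(-5\right) 7 = -35$)
$z{\left(l \right)} = 70$ ($z{\left(l \right)} = \left(-35 + 0\right) \left(-2\right) = \left(-35\right) \left(-2\right) = 70$)
$z{\left(564 \right)} - 210171 = 70 - 210171 = -210101$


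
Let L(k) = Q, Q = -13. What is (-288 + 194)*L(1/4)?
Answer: 1222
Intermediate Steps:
L(k) = -13
(-288 + 194)*L(1/4) = (-288 + 194)*(-13) = -94*(-13) = 1222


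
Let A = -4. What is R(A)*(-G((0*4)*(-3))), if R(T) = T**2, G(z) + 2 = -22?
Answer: 384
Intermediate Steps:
G(z) = -24 (G(z) = -2 - 22 = -24)
R(A)*(-G((0*4)*(-3))) = (-4)**2*(-1*(-24)) = 16*24 = 384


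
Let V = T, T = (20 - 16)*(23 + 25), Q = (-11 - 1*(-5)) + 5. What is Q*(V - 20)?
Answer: -172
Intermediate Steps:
Q = -1 (Q = (-11 + 5) + 5 = -6 + 5 = -1)
T = 192 (T = 4*48 = 192)
V = 192
Q*(V - 20) = -(192 - 20) = -1*172 = -172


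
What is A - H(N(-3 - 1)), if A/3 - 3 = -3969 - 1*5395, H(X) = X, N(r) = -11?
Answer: -28072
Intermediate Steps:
A = -28083 (A = 9 + 3*(-3969 - 1*5395) = 9 + 3*(-3969 - 5395) = 9 + 3*(-9364) = 9 - 28092 = -28083)
A - H(N(-3 - 1)) = -28083 - 1*(-11) = -28083 + 11 = -28072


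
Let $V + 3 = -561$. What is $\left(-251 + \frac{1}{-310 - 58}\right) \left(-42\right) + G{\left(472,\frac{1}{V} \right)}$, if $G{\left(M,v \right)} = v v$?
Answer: $\frac{77128299761}{7316208} \approx 10542.0$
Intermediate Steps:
$V = -564$ ($V = -3 - 561 = -564$)
$G{\left(M,v \right)} = v^{2}$
$\left(-251 + \frac{1}{-310 - 58}\right) \left(-42\right) + G{\left(472,\frac{1}{V} \right)} = \left(-251 + \frac{1}{-310 - 58}\right) \left(-42\right) + \left(\frac{1}{-564}\right)^{2} = \left(-251 + \frac{1}{-368}\right) \left(-42\right) + \left(- \frac{1}{564}\right)^{2} = \left(-251 - \frac{1}{368}\right) \left(-42\right) + \frac{1}{318096} = \left(- \frac{92369}{368}\right) \left(-42\right) + \frac{1}{318096} = \frac{1939749}{184} + \frac{1}{318096} = \frac{77128299761}{7316208}$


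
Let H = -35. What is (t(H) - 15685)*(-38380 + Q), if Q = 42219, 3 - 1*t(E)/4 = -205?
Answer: -57020667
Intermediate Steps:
t(E) = 832 (t(E) = 12 - 4*(-205) = 12 + 820 = 832)
(t(H) - 15685)*(-38380 + Q) = (832 - 15685)*(-38380 + 42219) = -14853*3839 = -57020667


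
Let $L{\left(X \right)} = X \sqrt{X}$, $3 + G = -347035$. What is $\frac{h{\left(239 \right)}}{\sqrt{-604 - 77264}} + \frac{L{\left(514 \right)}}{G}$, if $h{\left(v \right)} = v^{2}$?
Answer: $- \frac{257 \sqrt{514}}{173519} - \frac{57121 i \sqrt{2163}}{12978} \approx -0.033579 - 204.7 i$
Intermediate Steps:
$G = -347038$ ($G = -3 - 347035 = -347038$)
$L{\left(X \right)} = X^{\frac{3}{2}}$
$\frac{h{\left(239 \right)}}{\sqrt{-604 - 77264}} + \frac{L{\left(514 \right)}}{G} = \frac{239^{2}}{\sqrt{-604 - 77264}} + \frac{514^{\frac{3}{2}}}{-347038} = \frac{57121}{\sqrt{-77868}} + 514 \sqrt{514} \left(- \frac{1}{347038}\right) = \frac{57121}{6 i \sqrt{2163}} - \frac{257 \sqrt{514}}{173519} = 57121 \left(- \frac{i \sqrt{2163}}{12978}\right) - \frac{257 \sqrt{514}}{173519} = - \frac{57121 i \sqrt{2163}}{12978} - \frac{257 \sqrt{514}}{173519} = - \frac{257 \sqrt{514}}{173519} - \frac{57121 i \sqrt{2163}}{12978}$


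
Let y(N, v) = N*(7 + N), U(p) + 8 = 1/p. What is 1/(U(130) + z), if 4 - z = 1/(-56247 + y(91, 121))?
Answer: -6152770/24563621 ≈ -0.25048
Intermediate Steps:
U(p) = -8 + 1/p
z = 189317/47329 (z = 4 - 1/(-56247 + 91*(7 + 91)) = 4 - 1/(-56247 + 91*98) = 4 - 1/(-56247 + 8918) = 4 - 1/(-47329) = 4 - 1*(-1/47329) = 4 + 1/47329 = 189317/47329 ≈ 4.0000)
1/(U(130) + z) = 1/((-8 + 1/130) + 189317/47329) = 1/(-1039/130 + 189317/47329) = 1/(-24563621/6152770) = -6152770/24563621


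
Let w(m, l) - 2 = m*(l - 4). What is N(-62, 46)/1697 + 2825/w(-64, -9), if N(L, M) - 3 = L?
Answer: 4744819/1415298 ≈ 3.3525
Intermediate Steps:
N(L, M) = 3 + L
w(m, l) = 2 + m*(-4 + l) (w(m, l) = 2 + m*(l - 4) = 2 + m*(-4 + l))
N(-62, 46)/1697 + 2825/w(-64, -9) = (3 - 62)/1697 + 2825/(2 - 4*(-64) - 9*(-64)) = -59*1/1697 + 2825/(2 + 256 + 576) = -59/1697 + 2825/834 = 4744819/1415298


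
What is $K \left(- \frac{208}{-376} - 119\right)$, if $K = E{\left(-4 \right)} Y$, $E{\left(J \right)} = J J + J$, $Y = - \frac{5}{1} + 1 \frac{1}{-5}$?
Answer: $\frac{1736904}{235} \approx 7391.1$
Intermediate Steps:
$Y = - \frac{26}{5}$ ($Y = \left(-5\right) 1 + 1 \left(- \frac{1}{5}\right) = -5 - \frac{1}{5} = - \frac{26}{5} \approx -5.2$)
$E{\left(J \right)} = J + J^{2}$ ($E{\left(J \right)} = J^{2} + J = J + J^{2}$)
$K = - \frac{312}{5}$ ($K = - 4 \left(1 - 4\right) \left(- \frac{26}{5}\right) = \left(-4\right) \left(-3\right) \left(- \frac{26}{5}\right) = 12 \left(- \frac{26}{5}\right) = - \frac{312}{5} \approx -62.4$)
$K \left(- \frac{208}{-376} - 119\right) = - \frac{312 \left(- \frac{208}{-376} - 119\right)}{5} = - \frac{312 \left(\left(-208\right) \left(- \frac{1}{376}\right) - 119\right)}{5} = - \frac{312 \left(\frac{26}{47} - 119\right)}{5} = \left(- \frac{312}{5}\right) \left(- \frac{5567}{47}\right) = \frac{1736904}{235}$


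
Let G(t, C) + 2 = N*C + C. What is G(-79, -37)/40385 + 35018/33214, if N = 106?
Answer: 641320638/670673695 ≈ 0.95623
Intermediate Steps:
G(t, C) = -2 + 107*C (G(t, C) = -2 + (106*C + C) = -2 + 107*C)
G(-79, -37)/40385 + 35018/33214 = (-2 + 107*(-37))/40385 + 35018/33214 = (-2 - 3959)*(1/40385) + 35018*(1/33214) = -3961*1/40385 + 17509/16607 = -3961/40385 + 17509/16607 = 641320638/670673695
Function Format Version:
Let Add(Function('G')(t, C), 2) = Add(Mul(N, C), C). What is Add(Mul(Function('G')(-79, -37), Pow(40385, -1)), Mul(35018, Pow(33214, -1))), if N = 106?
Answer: Rational(641320638, 670673695) ≈ 0.95623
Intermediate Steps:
Function('G')(t, C) = Add(-2, Mul(107, C)) (Function('G')(t, C) = Add(-2, Add(Mul(106, C), C)) = Add(-2, Mul(107, C)))
Add(Mul(Function('G')(-79, -37), Pow(40385, -1)), Mul(35018, Pow(33214, -1))) = Add(Mul(Add(-2, Mul(107, -37)), Pow(40385, -1)), Mul(35018, Pow(33214, -1))) = Add(Mul(Add(-2, -3959), Rational(1, 40385)), Mul(35018, Rational(1, 33214))) = Add(Mul(-3961, Rational(1, 40385)), Rational(17509, 16607)) = Add(Rational(-3961, 40385), Rational(17509, 16607)) = Rational(641320638, 670673695)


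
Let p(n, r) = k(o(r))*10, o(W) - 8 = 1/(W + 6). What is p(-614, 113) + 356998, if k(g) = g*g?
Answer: 5064530768/14161 ≈ 3.5764e+5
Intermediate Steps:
o(W) = 8 + 1/(6 + W) (o(W) = 8 + 1/(W + 6) = 8 + 1/(6 + W))
k(g) = g**2
p(n, r) = 10*(49 + 8*r)**2/(6 + r)**2 (p(n, r) = ((49 + 8*r)/(6 + r))**2*10 = ((49 + 8*r)**2/(6 + r)**2)*10 = 10*(49 + 8*r)**2/(6 + r)**2)
p(-614, 113) + 356998 = 10*(49 + 8*113)**2/(6 + 113)**2 + 356998 = 10*(49 + 904)**2/119**2 + 356998 = 10*(1/14161)*953**2 + 356998 = 10*(1/14161)*908209 + 356998 = 9082090/14161 + 356998 = 5064530768/14161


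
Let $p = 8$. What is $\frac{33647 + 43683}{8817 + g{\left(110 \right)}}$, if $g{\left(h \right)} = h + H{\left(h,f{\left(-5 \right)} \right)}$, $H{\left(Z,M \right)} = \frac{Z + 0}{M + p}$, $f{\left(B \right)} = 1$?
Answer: $\frac{695970}{80453} \approx 8.6506$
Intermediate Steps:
$H{\left(Z,M \right)} = \frac{Z}{8 + M}$ ($H{\left(Z,M \right)} = \frac{Z + 0}{M + 8} = \frac{Z}{8 + M}$)
$g{\left(h \right)} = \frac{10 h}{9}$ ($g{\left(h \right)} = h + \frac{h}{8 + 1} = h + \frac{h}{9} = \frac{10 h}{9}$)
$\frac{33647 + 43683}{8817 + g{\left(110 \right)}} = \frac{33647 + 43683}{8817 + \frac{10}{9} \cdot 110} = \frac{77330}{8817 + \frac{1100}{9}} = \frac{77330}{\frac{80453}{9}} = 77330 \cdot \frac{9}{80453} = \frac{695970}{80453}$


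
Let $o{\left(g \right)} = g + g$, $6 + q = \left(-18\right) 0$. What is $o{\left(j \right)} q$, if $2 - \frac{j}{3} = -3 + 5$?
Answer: $0$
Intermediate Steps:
$j = 0$ ($j = 6 - 3 \left(-3 + 5\right) = 6 - 6 = 0$)
$q = -6$ ($q = -6 - 0 = -6 + 0 = -6$)
$o{\left(g \right)} = 2 g$
$o{\left(j \right)} q = 2 \cdot 0 \left(-6\right) = 0 \left(-6\right) = 0$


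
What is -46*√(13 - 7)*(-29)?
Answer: 1334*√6 ≈ 3267.6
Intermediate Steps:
-46*√(13 - 7)*(-29) = -46*√6*(-29) = 1334*√6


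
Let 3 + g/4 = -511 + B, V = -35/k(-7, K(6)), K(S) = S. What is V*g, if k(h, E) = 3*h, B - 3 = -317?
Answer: -5520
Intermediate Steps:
B = -314 (B = 3 - 317 = -314)
V = 5/3 (V = -35/(3*(-7)) = -35/(-21) = -35*(-1/21) = 5/3 ≈ 1.6667)
g = -3312 (g = -12 + 4*(-511 - 314) = -12 + 4*(-825) = -12 - 3300 = -3312)
V*g = (5/3)*(-3312) = -5520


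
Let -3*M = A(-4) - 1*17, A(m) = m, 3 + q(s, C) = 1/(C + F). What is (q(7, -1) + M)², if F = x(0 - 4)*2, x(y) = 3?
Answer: 441/25 ≈ 17.640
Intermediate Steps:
F = 6 (F = 3*2 = 6)
q(s, C) = -3 + 1/(6 + C) (q(s, C) = -3 + 1/(C + 6) = -3 + 1/(6 + C))
M = 7 (M = -(-4 - 1*17)/3 = -(-4 - 17)/3 = -⅓*(-21) = 7)
(q(7, -1) + M)² = ((-17 - 3*(-1))/(6 - 1) + 7)² = ((-17 + 3)/5 + 7)² = ((⅕)*(-14) + 7)² = (-14/5 + 7)² = (21/5)² = 441/25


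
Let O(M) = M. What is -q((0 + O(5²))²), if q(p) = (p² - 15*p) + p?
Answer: -381875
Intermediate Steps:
q(p) = p² - 14*p
-q((0 + O(5²))²) = -(0 + 5²)²*(-14 + (0 + 5²)²) = -(0 + 25)²*(-14 + (0 + 25)²) = -25²*(-14 + 25²) = -625*(-14 + 625) = -625*611 = -1*381875 = -381875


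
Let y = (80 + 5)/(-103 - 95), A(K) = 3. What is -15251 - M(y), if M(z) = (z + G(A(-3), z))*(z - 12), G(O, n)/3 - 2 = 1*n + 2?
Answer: -148222402/9801 ≈ -15123.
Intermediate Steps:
G(O, n) = 12 + 3*n (G(O, n) = 6 + 3*(1*n + 2) = 6 + 3*(n + 2) = 6 + 3*(2 + n) = 6 + (6 + 3*n) = 12 + 3*n)
y = -85/198 (y = 85/(-198) = 85*(-1/198) = -85/198 ≈ -0.42929)
M(z) = (-12 + z)*(12 + 4*z) (M(z) = (z + (12 + 3*z))*(z - 12) = (12 + 4*z)*(-12 + z) = (-12 + z)*(12 + 4*z))
-15251 - M(y) = -15251 - (-144 - 36*(-85/198) + 4*(-85/198)²) = -15251 - (-144 + 170/11 + 4*(7225/39204)) = -15251 - (-144 + 170/11 + 7225/9801) = -15251 - 1*(-1252649/9801) = -15251 + 1252649/9801 = -148222402/9801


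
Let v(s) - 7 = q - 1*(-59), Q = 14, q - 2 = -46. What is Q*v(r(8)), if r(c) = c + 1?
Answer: 308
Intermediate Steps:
q = -44 (q = 2 - 46 = -44)
r(c) = 1 + c
v(s) = 22 (v(s) = 7 + (-44 - 1*(-59)) = 7 + (-44 + 59) = 7 + 15 = 22)
Q*v(r(8)) = 14*22 = 308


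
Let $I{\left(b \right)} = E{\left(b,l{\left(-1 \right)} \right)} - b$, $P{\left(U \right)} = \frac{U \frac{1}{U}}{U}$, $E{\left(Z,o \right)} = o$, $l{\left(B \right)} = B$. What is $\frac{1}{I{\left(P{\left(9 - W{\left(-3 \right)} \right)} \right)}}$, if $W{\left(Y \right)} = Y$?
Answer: $- \frac{12}{13} \approx -0.92308$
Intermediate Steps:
$P{\left(U \right)} = \frac{1}{U}$ ($P{\left(U \right)} = 1 \frac{1}{U} = \frac{1}{U}$)
$I{\left(b \right)} = -1 - b$
$\frac{1}{I{\left(P{\left(9 - W{\left(-3 \right)} \right)} \right)}} = \frac{1}{-1 - \frac{1}{9 - -3}} = \frac{1}{-1 - \frac{1}{9 + 3}} = \frac{1}{-1 - \frac{1}{12}} = \frac{1}{- \frac{13}{12}} = - \frac{12}{13}$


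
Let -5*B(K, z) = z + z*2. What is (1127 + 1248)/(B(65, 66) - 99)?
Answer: -11875/693 ≈ -17.136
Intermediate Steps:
B(K, z) = -3*z/5 (B(K, z) = -(z + z*2)/5 = -(z + 2*z)/5 = -3*z/5)
(1127 + 1248)/(B(65, 66) - 99) = (1127 + 1248)/(-3/5*66 - 99) = 2375/(-198/5 - 99) = 2375/(-693/5) = 2375*(-5/693) = -11875/693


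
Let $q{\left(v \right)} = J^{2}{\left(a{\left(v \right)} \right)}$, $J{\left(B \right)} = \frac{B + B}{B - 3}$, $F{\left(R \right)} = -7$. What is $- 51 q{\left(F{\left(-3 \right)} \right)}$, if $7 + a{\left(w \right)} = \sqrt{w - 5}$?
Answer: $\frac{51 \left(- 37 i - 28 \sqrt{3}\right)}{2 \left(5 \sqrt{3} + 11 i\right)} \approx -107.59 + 27.717 i$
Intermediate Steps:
$a{\left(w \right)} = -7 + \sqrt{-5 + w}$ ($a{\left(w \right)} = -7 + \sqrt{w - 5} = -7 + \sqrt{-5 + w}$)
$J{\left(B \right)} = \frac{2 B}{-3 + B}$
$q{\left(v \right)} = \frac{4 \left(-7 + \sqrt{-5 + v}\right)^{2}}{\left(-10 + \sqrt{-5 + v}\right)^{2}}$ ($q{\left(v \right)} = \left(\frac{2 \left(-7 + \sqrt{-5 + v}\right)}{-3 + \left(-7 + \sqrt{-5 + v}\right)}\right)^{2} = \left(\frac{2 \left(-7 + \sqrt{-5 + v}\right)}{-10 + \sqrt{-5 + v}}\right)^{2} = \frac{4 \left(-7 + \sqrt{-5 + v}\right)^{2}}{\left(-10 + \sqrt{-5 + v}\right)^{2}}$)
$- 51 q{\left(F{\left(-3 \right)} \right)} = - 51 \frac{4 \left(-7 + \sqrt{-5 - 7}\right)^{2}}{\left(-10 + \sqrt{-5 - 7}\right)^{2}} = - 51 \frac{4 \left(-7 + \sqrt{-12}\right)^{2}}{\left(-10 + \sqrt{-12}\right)^{2}} = - 51 \frac{4 \left(-7 + 2 i \sqrt{3}\right)^{2}}{\left(-10 + 2 i \sqrt{3}\right)^{2}} = - \frac{204 \left(-7 + 2 i \sqrt{3}\right)^{2}}{\left(-10 + 2 i \sqrt{3}\right)^{2}}$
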